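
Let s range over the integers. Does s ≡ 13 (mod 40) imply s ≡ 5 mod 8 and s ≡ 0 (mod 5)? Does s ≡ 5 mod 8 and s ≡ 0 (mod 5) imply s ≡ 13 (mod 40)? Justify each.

(⇒) This fails: s = 13 gives 13 ≡ 13 (mod 40) but 13 ≡ 3 (mod 5), so the conjunction on the right does not hold.

(⇐) This fails: s = 5 satisfies both congruences on the right (5 ≡ 5 mod 8 and 5 ≡ 0 mod 5) yet 5 ≡ 5 (mod 40), not 13.

(⇒) fails and (⇐) fails.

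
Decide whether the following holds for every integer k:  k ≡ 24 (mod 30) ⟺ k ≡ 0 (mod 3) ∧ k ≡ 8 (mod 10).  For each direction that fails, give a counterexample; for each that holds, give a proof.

(⟹) This fails: k = 24 gives 24 ≡ 24 (mod 30) but 24 ≡ 4 (mod 10), so the conjunction on the right does not hold.

(⟸) This fails: k = 18 satisfies both congruences on the right (18 ≡ 0 mod 3 and 18 ≡ 8 mod 10) yet 18 ≡ 18 (mod 30), not 24.

Neither implication holds.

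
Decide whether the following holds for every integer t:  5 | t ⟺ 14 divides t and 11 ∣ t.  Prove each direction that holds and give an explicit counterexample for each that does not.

(→) This fails: take t = 5. Certainly 5 ∣ 5, but 14 ∤ 5.

(←) This fails: take t = 154. Both 14 ∣ 154 and 11 ∣ 154, yet 154 is not a multiple of 5 (since 154 = 30·5 + 4), so 5 ∤ 154.

Neither direction holds.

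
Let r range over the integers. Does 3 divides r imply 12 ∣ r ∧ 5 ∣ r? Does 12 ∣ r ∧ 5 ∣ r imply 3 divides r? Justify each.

(⇒) fails; (⇐) holds.

Converse. Suppose 12 ∣ r and 5 ∣ r. Any common multiple of 12 and 5 is a multiple of their lcm; here gcd(12, 5) = 1, so lcm(12, 5) = 12·5 = 60, so 60 ∣ r. Since 3 ∣ 60, it follows that 3 ∣ r.

Forward direction. This fails: take r = 3. Certainly 3 ∣ 3, but 12 ∤ 3.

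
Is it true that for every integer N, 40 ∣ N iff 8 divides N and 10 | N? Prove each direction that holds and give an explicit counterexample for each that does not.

Both implications hold.

(←) Suppose 8 ∣ N and 10 ∣ N. Any common multiple of 8 and 10 is a multiple of their lcm; here lcm(8, 10) = 8·10/gcd(8, 10) = 80/2 = 40, so 40 ∣ N.

(→) If 40 ∣ N, write N = 40q. Since 40 = 5·8, N = 8·(5q), so 8 ∣ N; and since 40 = 4·10, N = 10·(4q), so 10 ∣ N.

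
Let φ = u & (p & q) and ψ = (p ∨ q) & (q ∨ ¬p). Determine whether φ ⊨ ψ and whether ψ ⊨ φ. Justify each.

(←) This fails. Under u = F, q = T, p = F, the left side is false but the right side is true.

(→) Assume the antecedent. If u is true, the antecedent forces (u = T, q = T, p = T), and (p ∨ q) & (q ∨ ¬p) holds there. If u is false, the antecedent cannot hold. Either way (p ∨ q) & (q ∨ ¬p) holds.

The forward direction holds; the converse fails.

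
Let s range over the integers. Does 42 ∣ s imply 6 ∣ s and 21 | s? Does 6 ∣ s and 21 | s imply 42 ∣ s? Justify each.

[⇒] If 42 ∣ s, write s = 42q. Since 42 = 7·6, s = 6·(7q), so 6 ∣ s; and since 42 = 2·21, s = 21·(2q), so 21 ∣ s.

[⇐] Suppose 6 ∣ s and 21 ∣ s. Any common multiple of 6 and 21 is a multiple of their lcm; here lcm(6, 21) = 6·21/gcd(6, 21) = 126/3 = 42, so 42 ∣ s.

The biconditional holds.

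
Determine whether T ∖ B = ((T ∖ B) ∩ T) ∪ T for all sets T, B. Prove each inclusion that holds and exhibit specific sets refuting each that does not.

The sets are not equal: only the forward inclusion holds.

(⊆) Let x ∈ T ∖ B. Then x ∈ T and x ∉ B, from which x ∈ ((T ∖ B) ∩ T) ∪ T.

(⊇) This inclusion fails. Take T = {1}, B = {1}; then 1 ∈ ((T ∖ B) ∩ T) ∪ T but 1 ∉ T ∖ B.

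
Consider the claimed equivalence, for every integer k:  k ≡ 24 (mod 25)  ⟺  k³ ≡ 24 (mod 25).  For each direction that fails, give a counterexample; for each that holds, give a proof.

Both directions hold; the statement is true.

[⇒] Suppose k ≡ 24 (mod 25). Write k = 25j + 24. Then (25j + 24)³ = 15625j³ + 45000j² + 43200j + 13824 = 25(625j³ + 1800j² + 1728j + 552) + 24, so k³ ≡ 24 (mod 25).

[⇐] Conversely, suppose k³ ≡ 24 (mod 25). The only residue r in {0, …, 24} with r³ ≡ 24 (mod 25) is r = 24, so k ≡ 24 (mod 25).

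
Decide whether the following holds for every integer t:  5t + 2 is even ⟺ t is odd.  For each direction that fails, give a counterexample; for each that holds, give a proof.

Neither implication holds.

(⟹) This fails: t = 6 gives 5t + 2 = 32, which is even, but 6 is even, not odd.

(⟸) This also fails: t = 3 is odd, but 5t + 2 = 17 is odd, not even.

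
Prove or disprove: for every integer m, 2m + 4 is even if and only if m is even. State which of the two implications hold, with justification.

Not equivalent: only (⇐) holds.

(⇒) This fails: take m = 5. Then 2m + 4 = 14, which is even, yet m = 5 is odd, not even.

(⇐) Suppose m is even. Since 2 is even, 2m is even for every m, so 2m + 4 has the same parity as 4, which is even. Hence 2m + 4 is even.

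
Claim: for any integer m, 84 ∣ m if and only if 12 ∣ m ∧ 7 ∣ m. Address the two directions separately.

The biconditional holds.

[⇐] Suppose 12 ∣ m and 7 ∣ m. Any common multiple of 12 and 7 is a multiple of their lcm; here gcd(12, 7) = 1, so lcm(12, 7) = 12·7 = 84, so 84 ∣ m.

[⇒] If 84 ∣ m, write m = 84q. Since 84 = 7·12, m = 12·(7q), so 12 ∣ m; and since 84 = 12·7, m = 7·(12q), so 7 ∣ m.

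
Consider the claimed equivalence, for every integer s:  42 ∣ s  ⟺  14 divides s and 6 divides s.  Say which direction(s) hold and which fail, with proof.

[⇒] If 42 ∣ s, write s = 42q. Since 42 = 3·14, s = 14·(3q), so 14 ∣ s; and since 42 = 7·6, s = 6·(7q), so 6 ∣ s.

[⇐] Suppose 14 ∣ s and 6 ∣ s. Any common multiple of 14 and 6 is a multiple of their lcm; here lcm(14, 6) = 14·6/gcd(14, 6) = 84/2 = 42, so 42 ∣ s.

Both directions hold; the statement is true.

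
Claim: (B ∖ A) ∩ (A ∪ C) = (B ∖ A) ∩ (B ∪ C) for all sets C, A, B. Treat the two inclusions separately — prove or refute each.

Reverse inclusion. This inclusion fails. Take C = ∅, A = ∅, B = {1}; then 1 ∈ (B ∖ A) ∩ (B ∪ C) but 1 ∉ (B ∖ A) ∩ (A ∪ C).

Forward inclusion. Let x ∈ (B ∖ A) ∩ (A ∪ C). Then x ∈ C ∩ B and x ∉ A, from which x ∈ (B ∖ A) ∩ (B ∪ C).

The sets are not equal: only the forward inclusion holds.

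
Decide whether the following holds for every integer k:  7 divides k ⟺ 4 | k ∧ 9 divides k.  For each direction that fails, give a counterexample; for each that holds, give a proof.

(⇒) fails and (⇐) fails.

Forward direction. This fails: take k = 7. Certainly 7 ∣ 7, but 4 ∤ 7.

Converse. This fails: take k = 36. Both 4 ∣ 36 and 9 ∣ 36, yet 36 is not a multiple of 7 (since 36 = 5·7 + 1), so 7 ∤ 36.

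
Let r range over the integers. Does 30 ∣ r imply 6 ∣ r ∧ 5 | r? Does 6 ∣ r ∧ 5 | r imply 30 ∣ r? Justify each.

(→) If 30 ∣ r, write r = 30q. Since 30 = 5·6, r = 6·(5q), so 6 ∣ r; and since 30 = 6·5, r = 5·(6q), so 5 ∣ r.

(←) Suppose 6 ∣ r and 5 ∣ r. Any common multiple of 6 and 5 is a multiple of their lcm; here gcd(6, 5) = 1, so lcm(6, 5) = 6·5 = 30, so 30 ∣ r.

The biconditional holds.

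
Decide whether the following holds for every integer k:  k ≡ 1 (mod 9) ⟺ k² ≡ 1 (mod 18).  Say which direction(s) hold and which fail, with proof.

Both directions fail.

(⇒) This fails: take k = 10. Then 10 ≡ 1 (mod 9), but 10² = 100 ≡ 10 (mod 18), not 1.

(⇐) This fails: take k = 17. Then 17² = 289 ≡ 1 (mod 18), yet 17 ≡ 8 (mod 9), not 1.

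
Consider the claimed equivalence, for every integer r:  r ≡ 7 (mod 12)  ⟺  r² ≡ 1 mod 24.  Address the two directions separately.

(→) Suppose r ≡ 7 (mod 12). Working modulo 24, r ∈ {7, 19}; for each such r, r² ≡ 1 (mod 24).

(←) This fails: take r = 1. Then 1² = 1 ≡ 1 (mod 24), yet 1 ≡ 1 (mod 12), not 7.

(⇒) holds; (⇐) fails.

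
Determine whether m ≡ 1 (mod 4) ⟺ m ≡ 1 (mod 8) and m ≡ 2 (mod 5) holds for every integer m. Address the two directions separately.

Only the reverse direction holds.

(⟸) If m ≡ 1 (mod 8) and m ≡ 2 (mod 5), then by the Chinese remainder theorem m ≡ 17 (mod 40). Since 17 ≡ 1 (mod 4) and 4 ∣ 40, we get m ≡ 1 (mod 4).

(⟹) This fails: m = 1 gives 1 ≡ 1 (mod 4) but 1 ≡ 1 (mod 5), so the conjunction on the right does not hold.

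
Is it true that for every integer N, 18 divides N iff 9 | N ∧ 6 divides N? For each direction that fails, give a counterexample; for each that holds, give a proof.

(→) If 18 ∣ N, write N = 18q. Since 18 = 2·9, N = 9·(2q), so 9 ∣ N; and since 18 = 3·6, N = 6·(3q), so 6 ∣ N.

(←) Suppose 9 ∣ N and 6 ∣ N. Any common multiple of 9 and 6 is a multiple of their lcm; here lcm(9, 6) = 9·6/gcd(9, 6) = 54/3 = 18, so 18 ∣ N.

Both directions hold.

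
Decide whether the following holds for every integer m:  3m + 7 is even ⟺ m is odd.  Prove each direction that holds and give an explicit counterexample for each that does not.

(⟹) Suppose 3m + 7 is even. Since 3 is odd, 3m and m have the same parity, so 3m + 7 ≡ m + 7 (mod 2). As 7 is odd, 3m + 7 is even exactly when m is odd. Thus m is odd.

(⟸) Conversely, suppose m is odd; write m = 2j + 1. Then 3m + 7 = 3·(2j + 1) + 7 = 2·3j + 10, which is even.

Both directions hold; the statement is true.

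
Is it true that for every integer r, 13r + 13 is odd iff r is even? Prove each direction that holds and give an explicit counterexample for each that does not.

The biconditional holds.

[⇒] Suppose 13r + 13 is odd. Since 13 is odd, 13r and r have the same parity, so 13r + 13 ≡ r + 13 (mod 2). As 13 is odd, 13r + 13 is odd exactly when r is even. Thus r is even.

[⇐] Conversely, suppose r is even; write r = 2j. Then 13r + 13 = 13·(2j) + 13 = 2·13j + 13, which is odd.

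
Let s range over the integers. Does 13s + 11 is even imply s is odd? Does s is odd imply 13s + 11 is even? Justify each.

Forward direction. Suppose 13s + 11 is even. Since 13 is odd, 13s and s have the same parity, so 13s + 11 ≡ s + 11 (mod 2). As 11 is odd, 13s + 11 is even exactly when s is odd. Thus s is odd.

Converse. Suppose s is odd; write s = 2j + 1. Then 13s + 11 = 13·(2j + 1) + 11 = 2·13j + 24, which is even.

The biconditional holds.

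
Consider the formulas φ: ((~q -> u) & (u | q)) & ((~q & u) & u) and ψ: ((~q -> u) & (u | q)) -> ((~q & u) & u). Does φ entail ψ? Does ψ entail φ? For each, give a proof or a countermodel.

[⇒] Assume the antecedent. If q is true, the antecedent cannot hold. If q is false, the consequent reduces to true regardless of the other variables. Either way the consequent holds.

[⇐] This fails. Under q = F, u = F, the left side is false but the right side is true.

The forward direction holds; the converse fails.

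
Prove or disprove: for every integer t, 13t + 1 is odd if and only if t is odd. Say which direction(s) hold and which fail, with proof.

[⇒] This fails: t = 2 gives 13t + 1 = 27, which is odd, but 2 is even, not odd.

[⇐] This also fails: t = 7 is odd, but 13t + 1 = 92 is even, not odd.

Neither implication holds.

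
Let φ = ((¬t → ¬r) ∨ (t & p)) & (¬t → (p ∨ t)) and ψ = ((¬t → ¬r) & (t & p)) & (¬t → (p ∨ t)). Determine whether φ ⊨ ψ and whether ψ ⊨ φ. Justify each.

Converse. Assume the antecedent. If p is true, the antecedent forces (p = T, r = F, t = T) or (p = T, r = T, t = T), and the consequent holds there. If p is false, the antecedent cannot hold. Either way the consequent holds.

Forward direction. This fails. Under p = T, r = F, t = F, the left side is true but the right side is false.

Only the reverse direction holds.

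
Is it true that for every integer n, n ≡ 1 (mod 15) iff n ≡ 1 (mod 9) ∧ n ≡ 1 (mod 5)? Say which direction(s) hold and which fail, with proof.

The forward direction fails; the converse holds.

(⟹) This fails: n = 16 gives 16 ≡ 1 (mod 15) but 16 ≡ 7 (mod 9), so the conjunction on the right does not hold.

(⟸) Conversely, if n ≡ 1 (mod 9) and n ≡ 1 (mod 5), then by the Chinese remainder theorem n ≡ 1 (mod 45). Since 1 ≡ 1 (mod 15) and 15 ∣ 45, we get n ≡ 1 (mod 15).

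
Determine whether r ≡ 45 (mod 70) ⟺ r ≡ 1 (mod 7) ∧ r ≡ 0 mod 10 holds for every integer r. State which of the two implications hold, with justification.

(→) This fails: r = 45 gives 45 ≡ 45 (mod 70) but 45 ≡ 3 (mod 7), so the conjunction on the right does not hold.

(←) This fails: r = 50 satisfies both congruences on the right (50 ≡ 1 mod 7 and 50 ≡ 0 mod 10) yet 50 ≡ 50 (mod 70), not 45.

Neither direction holds.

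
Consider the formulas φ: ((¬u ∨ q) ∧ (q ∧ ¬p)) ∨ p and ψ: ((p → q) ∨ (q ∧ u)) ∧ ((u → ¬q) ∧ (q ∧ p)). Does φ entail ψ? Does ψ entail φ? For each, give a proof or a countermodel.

Forward direction. This fails. Under q = T, p = F, u = F, the left side is true but the right side is false.

Converse. Assume the antecedent. If q is true, ((¬u ∨ q) ∧ (q ∧ ¬p)) ∨ p reduces to true regardless of the other variables. If q is false, the antecedent cannot hold. Either way ((¬u ∨ q) ∧ (q ∧ ¬p)) ∨ p holds.

(⇒) fails; (⇐) holds.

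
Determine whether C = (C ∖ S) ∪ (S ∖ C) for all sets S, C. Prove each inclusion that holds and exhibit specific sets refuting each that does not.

(⊆) fails and (⊇) fails.

(⟹) This inclusion fails. Take S = {1}, C = {1}; then 1 ∈ C but 1 ∉ (C ∖ S) ∪ (S ∖ C).

(⟸) This inclusion fails. Take S = {1}, C = ∅; then 1 ∈ (C ∖ S) ∪ (S ∖ C) but 1 ∉ C.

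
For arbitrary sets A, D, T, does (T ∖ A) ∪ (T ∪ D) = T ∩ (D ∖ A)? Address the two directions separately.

(⟹) This inclusion fails. Take A = ∅, D = {1}, T = ∅; then 1 ∈ (T ∖ A) ∪ (T ∪ D) but 1 ∉ T ∩ (D ∖ A).

(⟸) Let x ∈ T ∩ (D ∖ A). Then x ∈ D ∩ T and x ∉ A, from which x ∈ (T ∖ A) ∪ (T ∪ D).

The sets are not equal: only the reverse inclusion holds.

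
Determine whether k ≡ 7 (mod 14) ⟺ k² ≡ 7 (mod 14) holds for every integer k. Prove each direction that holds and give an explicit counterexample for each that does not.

Equivalent; both directions hold.

(⟹) Suppose k ≡ 7 (mod 14). Write k = 14j + 7. Then (14j + 7)² = 196j² + 196j + 49 = 14(14j² + 14j + 3) + 7, so k² ≡ 7 (mod 14).

(⟸) Conversely, suppose k² ≡ 7 (mod 14). The only residue r in {0, …, 13} with r² ≡ 7 (mod 14) is r = 7, so k ≡ 7 (mod 14).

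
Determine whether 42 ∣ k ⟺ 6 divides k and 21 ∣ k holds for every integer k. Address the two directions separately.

(⇐) Suppose 6 ∣ k and 21 ∣ k. Any common multiple of 6 and 21 is a multiple of their lcm; here lcm(6, 21) = 6·21/gcd(6, 21) = 126/3 = 42, so 42 ∣ k.

(⇒) If 42 ∣ k, write k = 42q. Since 42 = 7·6, k = 6·(7q), so 6 ∣ k; and since 42 = 2·21, k = 21·(2q), so 21 ∣ k.

The biconditional holds.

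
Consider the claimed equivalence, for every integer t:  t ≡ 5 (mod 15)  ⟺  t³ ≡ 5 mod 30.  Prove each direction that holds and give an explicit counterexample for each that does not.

Only the converse holds.

(⟹) This fails: take t = 20. Then 20 ≡ 5 (mod 15), but 20³ = 8000 ≡ 20 (mod 30), not 5.

(⟸) Conversely, the residues r modulo 30 with r³ ≡ 5 (mod 30) are exactly {5}, and each is ≡ 5 (mod 15).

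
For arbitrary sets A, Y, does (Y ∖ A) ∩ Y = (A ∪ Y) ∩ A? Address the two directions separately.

(⊆) This inclusion fails. Take A = ∅, Y = {1}; then 1 ∈ (Y ∖ A) ∩ Y but 1 ∉ (A ∪ Y) ∩ A.

(⊇) This inclusion fails. Take A = {1}, Y = ∅; then 1 ∈ (A ∪ Y) ∩ A but 1 ∉ (Y ∖ A) ∩ Y.

(⊆) fails and (⊇) fails.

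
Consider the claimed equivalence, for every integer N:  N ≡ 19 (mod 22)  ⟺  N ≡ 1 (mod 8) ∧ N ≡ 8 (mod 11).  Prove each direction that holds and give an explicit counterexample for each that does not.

The forward direction fails; the converse holds.

[⇒] This fails: N = 19 gives 19 ≡ 19 (mod 22) but 19 ≡ 3 (mod 8), so the conjunction on the right does not hold.

[⇐] Conversely, if N ≡ 1 (mod 8) and N ≡ 8 (mod 11), then by the Chinese remainder theorem N ≡ 41 (mod 88). Since 41 ≡ 19 (mod 22) and 22 ∣ 88, we get N ≡ 19 (mod 22).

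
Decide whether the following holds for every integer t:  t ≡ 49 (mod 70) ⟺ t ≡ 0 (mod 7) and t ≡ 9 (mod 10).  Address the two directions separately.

[⇒] Suppose t ≡ 49 (mod 70); write t = 70j + 49. Since 7 ∣ 70, reducing mod 7 gives t ≡ 49 ≡ 0 (mod 7); since 10 ∣ 70, reducing mod 10 gives t ≡ 49 ≡ 9 (mod 10).

[⇐] Conversely, if t ≡ 0 (mod 7) and t ≡ 9 (mod 10), then by the Chinese remainder theorem t ≡ 49 (mod 70). This is exactly t ≡ 49 (mod 70).

The biconditional holds.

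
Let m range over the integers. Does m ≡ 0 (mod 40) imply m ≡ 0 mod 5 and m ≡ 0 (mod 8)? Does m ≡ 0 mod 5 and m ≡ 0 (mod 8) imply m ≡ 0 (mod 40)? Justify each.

Equivalent; both directions hold.

Converse. If m ≡ 0 (mod 5) and m ≡ 0 (mod 8), then by the Chinese remainder theorem m ≡ 0 (mod 40). This is exactly m ≡ 0 (mod 40).

Forward direction. Suppose m ≡ 0 (mod 40); write m = 40j + 0. Since 5 ∣ 40, reducing mod 5 gives m ≡ 0 (mod 5); since 8 ∣ 40, reducing mod 8 gives m ≡ 0 (mod 8).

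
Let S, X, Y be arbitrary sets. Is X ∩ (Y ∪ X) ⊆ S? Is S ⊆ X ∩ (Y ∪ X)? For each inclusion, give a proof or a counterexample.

(⟹) This inclusion fails. Take S = ∅, X = {1}, Y = ∅; then 1 ∈ X ∩ (Y ∪ X) but 1 ∉ S.

(⟸) This inclusion fails. Take S = {1}, X = ∅, Y = ∅; then 1 ∈ S but 1 ∉ X ∩ (Y ∪ X).

Both inclusions fail.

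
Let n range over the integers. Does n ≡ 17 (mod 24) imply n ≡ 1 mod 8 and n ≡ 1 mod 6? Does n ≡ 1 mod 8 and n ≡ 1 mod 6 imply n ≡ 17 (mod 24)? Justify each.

Neither direction holds.

(⇒) This fails: n = 17 gives 17 ≡ 17 (mod 24) but 17 ≡ 5 (mod 6), so the conjunction on the right does not hold.

(⇐) This fails: n = 1 satisfies both congruences on the right (1 ≡ 1 mod 8 and 1 ≡ 1 mod 6) yet 1 ≡ 1 (mod 24), not 17.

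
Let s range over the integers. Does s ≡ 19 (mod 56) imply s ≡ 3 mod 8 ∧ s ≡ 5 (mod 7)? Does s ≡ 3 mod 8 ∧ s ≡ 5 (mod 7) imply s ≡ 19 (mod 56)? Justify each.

Both implications hold.

(→) Suppose s ≡ 19 (mod 56); write s = 56j + 19. Since 8 ∣ 56, reducing mod 8 gives s ≡ 19 ≡ 3 (mod 8); since 7 ∣ 56, reducing mod 7 gives s ≡ 19 ≡ 5 (mod 7).

(←) Conversely, if s ≡ 3 (mod 8) and s ≡ 5 (mod 7), then by the Chinese remainder theorem s ≡ 19 (mod 56). This is exactly s ≡ 19 (mod 56).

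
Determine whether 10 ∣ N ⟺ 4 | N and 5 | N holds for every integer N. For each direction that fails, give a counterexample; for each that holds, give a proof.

[⇒] This fails: take N = 10. Certainly 10 ∣ 10, but 4 ∤ 10.

[⇐] Suppose 4 ∣ N and 5 ∣ N. Any common multiple of 4 and 5 is a multiple of their lcm; here gcd(4, 5) = 1, so lcm(4, 5) = 4·5 = 20, so 20 ∣ N. Since 10 ∣ 20, it follows that 10 ∣ N.

The forward direction fails; the converse holds.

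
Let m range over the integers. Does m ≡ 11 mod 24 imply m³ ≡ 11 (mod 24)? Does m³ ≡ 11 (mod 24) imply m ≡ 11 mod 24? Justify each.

Forward direction. Suppose m ≡ 11 mod 24. Write m = 24j + 11. Then (24j + 11)³ = 13824j³ + 19008j² + 8712j + 1331 = 24(576j³ + 792j² + 363j + 55) + 11, so m³ ≡ 11 (mod 24).

Converse. Suppose m³ ≡ 11 (mod 24). The only residue r in {0, …, 23} with r³ ≡ 11 (mod 24) is r = 11, so m ≡ 11 (mod 24).

Equivalent; both directions hold.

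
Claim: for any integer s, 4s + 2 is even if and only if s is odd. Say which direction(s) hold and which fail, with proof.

[⇒] This fails: take s = 2. Then 4s + 2 = 10, which is even, yet s = 2 is even, not odd.

[⇐] Suppose s is odd. Since 4 is even, 4s is even for every s, so 4s + 2 has the same parity as 2, which is even. Hence 4s + 2 is even.

Only the converse holds.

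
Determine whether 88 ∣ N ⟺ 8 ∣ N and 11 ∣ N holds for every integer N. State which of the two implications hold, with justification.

Both directions hold.

[⇒] If 88 ∣ N, write N = 88q. Since 88 = 11·8, N = 8·(11q), so 8 ∣ N; and since 88 = 8·11, N = 11·(8q), so 11 ∣ N.

[⇐] Suppose 8 ∣ N and 11 ∣ N. Any common multiple of 8 and 11 is a multiple of their lcm; here gcd(8, 11) = 1, so lcm(8, 11) = 8·11 = 88, so 88 ∣ N.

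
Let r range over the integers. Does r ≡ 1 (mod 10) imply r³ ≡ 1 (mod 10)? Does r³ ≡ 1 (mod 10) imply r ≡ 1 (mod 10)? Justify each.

The biconditional holds.

(⟹) Suppose r ≡ 1 (mod 10). Write r = 10j + 1. Then (10j + 1)³ = 1000j³ + 300j² + 30j + 1 = 10(100j³ + 30j² + 3j) + 1, so r³ ≡ 1 (mod 10).

(⟸) For the converse, argue contrapositively. If r ≢ 1 (mod 10), then r is congruent to one of 0, 2, 3, 4, 5, 6, 7, 8, 9 modulo 10, and these give r³ ≡ 0, 8, 7, 4, 5, 6, 3, 2, 9 respectively — never 1.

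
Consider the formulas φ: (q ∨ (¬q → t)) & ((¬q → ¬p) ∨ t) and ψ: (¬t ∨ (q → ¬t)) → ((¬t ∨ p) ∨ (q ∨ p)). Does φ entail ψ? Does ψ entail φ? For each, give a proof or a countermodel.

Both directions fail.

Forward direction. This fails. Under p = F, t = T, q = F, the left side is true but the right side is false.

Converse. This fails. Under p = F, t = F, q = F, the left side is false but the right side is true.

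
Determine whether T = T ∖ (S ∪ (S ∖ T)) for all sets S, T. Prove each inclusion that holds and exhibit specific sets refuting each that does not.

(⟸) Let x ∈ T ∖ (S ∪ (S ∖ T)). Then x ∈ T and x ∉ S, from which x ∈ T.

(⟹) This inclusion fails. Take S = {1}, T = {1}; then 1 ∈ T but 1 ∉ T ∖ (S ∪ (S ∖ T)).

(⊆) fails; (⊇) holds.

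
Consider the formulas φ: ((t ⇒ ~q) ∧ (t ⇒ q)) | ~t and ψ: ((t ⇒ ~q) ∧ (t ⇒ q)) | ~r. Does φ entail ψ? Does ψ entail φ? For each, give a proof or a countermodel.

(⇒) holds; (⇐) fails.

Forward direction. Assume the antecedent. If r is true, the antecedent forces (r = T, t = F, q = F) or (r = T, t = F, q = T), and ((t ⇒ ~q) ∧ (t ⇒ q)) | ~r holds there. If r is false, ((t ⇒ ~q) ∧ (t ⇒ q)) | ~r reduces to true regardless of the other variables. Either way ((t ⇒ ~q) ∧ (t ⇒ q)) | ~r holds.

Converse. This fails. Under r = F, t = T, q = F, the left side is false but the right side is true.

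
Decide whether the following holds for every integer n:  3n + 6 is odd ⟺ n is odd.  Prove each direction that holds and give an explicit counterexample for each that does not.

Both directions hold; the statement is true.

Converse. Suppose n is odd; write n = 2j + 1. Then 3n + 6 = 3·(2j + 1) + 6 = 2·3j + 9, which is odd.

Forward direction. Suppose 3n + 6 is odd. Since 3 is odd, 3n and n have the same parity, so 3n + 6 ≡ n + 6 (mod 2). As 6 is even, 3n + 6 is odd exactly when n is odd. Thus n is odd.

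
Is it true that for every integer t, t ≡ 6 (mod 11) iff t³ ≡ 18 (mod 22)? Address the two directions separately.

(→) This fails: take t = 17. Then 17 ≡ 6 (mod 11), but 17³ = 4913 ≡ 7 (mod 22), not 18.

(←) Conversely, the residues r modulo 22 with r³ ≡ 18 (mod 22) are exactly {6}, and each is ≡ 6 (mod 11).

Not equivalent: only (⇐) holds.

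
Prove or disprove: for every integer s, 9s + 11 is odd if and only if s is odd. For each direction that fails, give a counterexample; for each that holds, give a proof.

Forward direction. This fails: s = 2 gives 9s + 11 = 29, which is odd, but 2 is even, not odd.

Converse. This also fails: s = 5 is odd, but 9s + 11 = 56 is even, not odd.

Neither implication holds.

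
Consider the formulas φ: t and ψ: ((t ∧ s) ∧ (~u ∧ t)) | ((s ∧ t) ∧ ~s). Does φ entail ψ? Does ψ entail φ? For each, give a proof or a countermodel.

(⟹) This fails. Under t = T, s = F, u = F, the left side is true but the right side is false.

(⟸) Assume the antecedent. If t is true, t reduces to true regardless of the other variables. If t is false, the antecedent cannot hold. Either way t holds.

Only the reverse direction holds.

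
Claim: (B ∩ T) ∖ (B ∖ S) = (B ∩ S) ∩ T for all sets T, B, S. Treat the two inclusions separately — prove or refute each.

(⊆) Let x ∈ (B ∩ T) ∖ (B ∖ S). Then x ∈ T ∩ B ∩ S, from which x ∈ (B ∩ S) ∩ T.

(⊇) Let x ∈ (B ∩ S) ∩ T. Then x ∈ T ∩ B ∩ S, from which x ∈ (B ∩ T) ∖ (B ∖ S).

Both inclusions hold.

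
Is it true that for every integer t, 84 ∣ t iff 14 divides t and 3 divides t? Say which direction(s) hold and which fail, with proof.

(→) If 84 ∣ t, write t = 84q. Since 84 = 6·14, t = 14·(6q), so 14 ∣ t; and since 84 = 28·3, t = 3·(28q), so 3 ∣ t.

(←) This fails: take t = 42. Both 14 ∣ 42 and 3 ∣ 42, yet 42 is not a multiple of 84 (since 42 = 0·84 + 42), so 84 ∤ 42.

Only the forward implication holds.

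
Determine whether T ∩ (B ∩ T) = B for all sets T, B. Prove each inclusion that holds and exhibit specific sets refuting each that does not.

(⟸) This inclusion fails. Take T = ∅, B = {1}; then 1 ∈ B but 1 ∉ T ∩ (B ∩ T).

(⟹) Let x ∈ T ∩ (B ∩ T). Then x ∈ T ∩ B, from which x ∈ B.

The sets are not equal: only the forward inclusion holds.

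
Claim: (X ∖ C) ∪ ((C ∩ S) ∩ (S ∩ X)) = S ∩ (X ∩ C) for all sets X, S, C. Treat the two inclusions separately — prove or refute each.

(⊆) fails; (⊇) holds.

(⟸) Let x ∈ S ∩ (X ∩ C). Then x ∈ X ∩ S ∩ C, from which x ∈ (X ∖ C) ∪ ((C ∩ S) ∩ (S ∩ X)).

(⟹) This inclusion fails. Take X = {1}, S = ∅, C = ∅; then 1 ∈ (X ∖ C) ∪ ((C ∩ S) ∩ (S ∩ X)) but 1 ∉ S ∩ (X ∩ C).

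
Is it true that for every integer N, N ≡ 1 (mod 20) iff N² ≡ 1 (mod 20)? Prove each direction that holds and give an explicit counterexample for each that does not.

Forward direction. Suppose N ≡ 1 (mod 20). Write N = 20j + 1. Then (20j + 1)² = 400j² + 40j + 1 = 20(20j² + 2j) + 1, so N² ≡ 1 (mod 20).

Converse. This fails: take N = 9. Then 9² = 81 ≡ 1 (mod 20), yet 9 ≡ 9 (mod 20), not 1.

(⇒) holds; (⇐) fails.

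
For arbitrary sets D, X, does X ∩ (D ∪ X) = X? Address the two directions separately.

Both inclusions hold.

Forward inclusion. Let x ∈ X ∩ (D ∪ X). Then either x ∈ X and x ∉ D; or x ∈ D ∩ X. In each case x ∈ X, so X ∩ (D ∪ X) ⊆ X.

Reverse inclusion. Let x ∈ X. Then either x ∈ X and x ∉ D; or x ∈ D ∩ X. In each case x ∈ X ∩ (D ∪ X), so X ⊆ X ∩ (D ∪ X).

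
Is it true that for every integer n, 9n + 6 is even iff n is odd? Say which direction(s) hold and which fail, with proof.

(⇒) This fails: n = 4 gives 9n + 6 = 42, which is even, but 4 is even, not odd.

(⇐) This also fails: n = 7 is odd, but 9n + 6 = 69 is odd, not even.

Both directions fail.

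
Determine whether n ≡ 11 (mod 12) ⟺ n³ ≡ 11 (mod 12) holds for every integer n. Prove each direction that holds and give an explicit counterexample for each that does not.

Both directions hold; the statement is true.

Forward direction. Suppose n ≡ 11 (mod 12). Write n = 12j + 11. Then (12j + 11)³ = 1728j³ + 4752j² + 4356j + 1331 = 12(144j³ + 396j² + 363j + 110) + 11, so n³ ≡ 11 (mod 12).

Converse. For the converse, argue contrapositively. If n ≢ 11 (mod 12), then n is congruent to one of 0, 1, 2, 3, 4, 5, 6, 7, 8, 9, 10 modulo 12, and these give n³ ≡ 0, 1, 8, 3, 4, 5, 0, 7, 8, 9, 4 respectively — never 11.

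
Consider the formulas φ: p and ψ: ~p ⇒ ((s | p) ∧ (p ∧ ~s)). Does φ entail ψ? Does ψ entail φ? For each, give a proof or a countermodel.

The biconditional holds.

(⟹) Assume the antecedent. If s is true, the antecedent forces (s = T, p = T), and ~p ⇒ ((s | p) ∧ (p ∧ ~s)) holds there. If s is false, the antecedent forces (s = F, p = T), and ~p ⇒ ((s | p) ∧ (p ∧ ~s)) holds there. Either way ~p ⇒ ((s | p) ∧ (p ∧ ~s)) holds.

(⟸) Assume the antecedent. If s is true, the antecedent forces (s = T, p = T), and p holds there. If s is false, the antecedent forces (s = F, p = T), and p holds there. Either way p holds.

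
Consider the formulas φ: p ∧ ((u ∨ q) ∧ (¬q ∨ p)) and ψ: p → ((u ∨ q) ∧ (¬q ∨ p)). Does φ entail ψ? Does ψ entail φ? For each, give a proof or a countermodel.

Only the forward direction holds.

(⟸) This fails. Under q = F, u = F, p = F, the left side is false but the right side is true.

(⟹) Assume the antecedent. If q is true, p → ((u ∨ q) ∧ (¬q ∨ p)) reduces to true regardless of the other variables. If q is false, the antecedent forces (q = F, u = T, p = T), and p → ((u ∨ q) ∧ (¬q ∨ p)) holds there. Either way p → ((u ∨ q) ∧ (¬q ∨ p)) holds.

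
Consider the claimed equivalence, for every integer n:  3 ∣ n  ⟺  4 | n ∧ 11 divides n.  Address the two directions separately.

(⇒) fails and (⇐) fails.

(⟹) This fails: take n = 3. Certainly 3 ∣ 3, but 4 ∤ 3.

(⟸) This fails: take n = 44. Both 4 ∣ 44 and 11 ∣ 44, yet 44 is not a multiple of 3 (since 44 = 14·3 + 2), so 3 ∤ 44.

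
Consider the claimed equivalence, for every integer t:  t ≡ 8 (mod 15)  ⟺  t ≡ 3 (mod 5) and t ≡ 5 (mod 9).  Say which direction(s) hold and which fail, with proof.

Only the converse holds.

(⇒) This fails: t = 8 gives 8 ≡ 8 (mod 15) but 8 ≡ 8 (mod 9), so the conjunction on the right does not hold.

(⇐) Conversely, if t ≡ 3 (mod 5) and t ≡ 5 (mod 9), then by the Chinese remainder theorem t ≡ 23 (mod 45). Since 23 ≡ 8 (mod 15) and 15 ∣ 45, we get t ≡ 8 (mod 15).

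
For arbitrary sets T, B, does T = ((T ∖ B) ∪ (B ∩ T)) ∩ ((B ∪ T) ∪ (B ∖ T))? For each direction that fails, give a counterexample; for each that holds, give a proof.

The two sets are equal.

(⊆) Let x ∈ T. Then either x ∈ T and x ∉ B; or x ∈ T ∩ B. In each case x ∈ ((T ∖ B) ∪ (B ∩ T)) ∩ ((B ∪ T) ∪ (B ∖ T)), so T ⊆ ((T ∖ B) ∪ (B ∩ T)) ∩ ((B ∪ T) ∪ (B ∖ T)).

(⊇) Let x ∈ ((T ∖ B) ∪ (B ∩ T)) ∩ ((B ∪ T) ∪ (B ∖ T)). Then either x ∈ T and x ∉ B; or x ∈ T ∩ B. In each case x ∈ T, so ((T ∖ B) ∪ (B ∩ T)) ∩ ((B ∪ T) ∪ (B ∖ T)) ⊆ T.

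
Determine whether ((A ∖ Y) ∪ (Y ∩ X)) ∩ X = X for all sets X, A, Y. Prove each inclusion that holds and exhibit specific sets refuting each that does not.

(⊇) This inclusion fails. Take X = {1}, A = ∅, Y = ∅; then 1 ∈ X but 1 ∉ ((A ∖ Y) ∪ (Y ∩ X)) ∩ X.

(⊆) Let x ∈ ((A ∖ Y) ∪ (Y ∩ X)) ∩ X. Then either x ∈ X ∩ A and x ∉ Y; or x ∈ X ∩ Y and x ∉ A; or x ∈ X ∩ A ∩ Y. In each case x ∈ X, so ((A ∖ Y) ∪ (Y ∩ X)) ∩ X ⊆ X.

The sets are not equal: only the forward inclusion holds.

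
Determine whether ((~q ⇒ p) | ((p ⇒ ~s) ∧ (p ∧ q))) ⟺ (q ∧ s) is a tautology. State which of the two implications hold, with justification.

(⇒) This fails. Under p = T, q = F, s = F, the left side is true but the right side is false.

(⇐) Assume the antecedent. If p is true, the consequent reduces to true regardless of the other variables. If p is false, the antecedent forces (p = F, q = T, s = T), and the consequent holds there. Either way the consequent holds.

The forward direction fails; the converse holds.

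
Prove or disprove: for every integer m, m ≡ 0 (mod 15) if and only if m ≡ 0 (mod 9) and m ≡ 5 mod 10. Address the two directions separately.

(⇒) This fails: m = 0 gives 0 ≡ 0 (mod 15) but 0 ≡ 0 (mod 10), so the conjunction on the right does not hold.

(⇐) Conversely, if m ≡ 0 (mod 9) and m ≡ 5 (mod 10), then by the Chinese remainder theorem m ≡ 45 (mod 90). Since 45 ≡ 0 (mod 15) and 15 ∣ 90, we get m ≡ 0 (mod 15).

Not equivalent: only (⇐) holds.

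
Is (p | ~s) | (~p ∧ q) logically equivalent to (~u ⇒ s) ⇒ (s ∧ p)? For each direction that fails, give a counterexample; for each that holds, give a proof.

Only the converse holds.

[⇒] This fails. Under s = T, q = T, p = F, u = F, the left side is true but the right side is false.

[⇐] Assume the antecedent. If p is true, (p | ~s) | (~p ∧ q) reduces to true regardless of the other variables. If p is false, the antecedent forces (s = F, q = F, p = F, u = F) or (s = F, q = T, p = F, u = F), and (p | ~s) | (~p ∧ q) holds there. Either way (p | ~s) | (~p ∧ q) holds.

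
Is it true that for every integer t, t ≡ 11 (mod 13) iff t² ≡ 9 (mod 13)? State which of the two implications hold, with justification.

(⇒) fails and (⇐) fails.

[⇒] This fails: take t = 11. Then 11 ≡ 11 (mod 13), but 11² = 121 ≡ 4 (mod 13), not 9.

[⇐] This fails: take t = 3. Then 3² = 9 ≡ 9 (mod 13), yet 3 ≡ 3 (mod 13), not 11.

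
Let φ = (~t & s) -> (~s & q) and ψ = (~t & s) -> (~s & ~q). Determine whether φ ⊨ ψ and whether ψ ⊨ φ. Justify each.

Both directions hold.

(⇒) Assume the antecedent. If t is true, (~t & s) -> (~s & ~q) reduces to true regardless of the other variables. If t is false, the antecedent forces (t = F, s = F, q = F) or (t = F, s = F, q = T), and (~t & s) -> (~s & ~q) holds there. Either way (~t & s) -> (~s & ~q) holds.

(⇐) Assume the antecedent. If t is true, (~t & s) -> (~s & q) reduces to true regardless of the other variables. If t is false, the antecedent forces (t = F, s = F, q = F) or (t = F, s = F, q = T), and (~t & s) -> (~s & q) holds there. Either way (~t & s) -> (~s & q) holds.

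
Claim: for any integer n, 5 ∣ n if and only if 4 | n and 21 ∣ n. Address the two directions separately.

Neither direction holds.

(⟹) This fails: take n = 5. Certainly 5 ∣ 5, but 4 ∤ 5.

(⟸) This fails: take n = 84. Both 4 ∣ 84 and 21 ∣ 84, yet 84 is not a multiple of 5 (since 84 = 16·5 + 4), so 5 ∤ 84.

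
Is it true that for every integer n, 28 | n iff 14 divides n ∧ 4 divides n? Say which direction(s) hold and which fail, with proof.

The biconditional holds.

[⇒] If 28 ∣ n, write n = 28q. Since 28 = 2·14, n = 14·(2q), so 14 ∣ n; and since 28 = 7·4, n = 4·(7q), so 4 ∣ n.

[⇐] Suppose 14 ∣ n and 4 ∣ n. Any common multiple of 14 and 4 is a multiple of their lcm; here lcm(14, 4) = 14·4/gcd(14, 4) = 56/2 = 28, so 28 ∣ n.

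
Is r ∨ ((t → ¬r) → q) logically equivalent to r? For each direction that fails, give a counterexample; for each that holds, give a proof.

Not equivalent: only (⇐) holds.

Forward direction. This fails. Under r = F, q = T, t = F, the left side is true but the right side is false.

Converse. Assume the antecedent. If r is true, r ∨ ((t → ¬r) → q) reduces to true regardless of the other variables. If r is false, the antecedent cannot hold. Either way r ∨ ((t → ¬r) → q) holds.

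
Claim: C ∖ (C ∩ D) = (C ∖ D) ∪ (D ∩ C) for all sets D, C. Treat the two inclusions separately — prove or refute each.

Reverse inclusion. This inclusion fails. Take D = {1}, C = {1}; then 1 ∈ (C ∖ D) ∪ (D ∩ C) but 1 ∉ C ∖ (C ∩ D).

Forward inclusion. Let x ∈ C ∖ (C ∩ D). Then x ∈ C and x ∉ D, from which x ∈ (C ∖ D) ∪ (D ∩ C).

(⊆) holds; (⊇) fails.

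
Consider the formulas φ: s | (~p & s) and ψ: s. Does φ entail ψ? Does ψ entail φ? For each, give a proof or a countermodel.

Both directions hold.

[⇒] Assume the antecedent. If s is true, s reduces to true regardless of the other variables. If s is false, the antecedent cannot hold. Either way s holds.

[⇐] Assume the antecedent. If s is true, s | (~p & s) reduces to true regardless of the other variables. If s is false, the antecedent cannot hold. Either way s | (~p & s) holds.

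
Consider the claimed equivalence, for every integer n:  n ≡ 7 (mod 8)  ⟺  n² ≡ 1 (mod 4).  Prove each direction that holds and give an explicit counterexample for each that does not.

Only the forward implication holds.

[⇐] This fails: take n = 1. Then 1² = 1 ≡ 1 (mod 4), yet 1 ≡ 1 (mod 8), not 7.

[⇒] Suppose n ≡ 7 (mod 8). Then n² ≡ 7² = 49 (mod 8), and since 4 ∣ 8, also n² ≡ 1 (mod 4).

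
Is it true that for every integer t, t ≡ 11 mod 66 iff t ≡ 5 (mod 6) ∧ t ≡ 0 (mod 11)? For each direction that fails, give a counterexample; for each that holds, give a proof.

Equivalent; both directions hold.

Forward direction. Suppose t ≡ 11 (mod 66); write t = 66j + 11. Since 6 ∣ 66, reducing mod 6 gives t ≡ 11 ≡ 5 (mod 6); since 11 ∣ 66, reducing mod 11 gives t ≡ 11 ≡ 0 (mod 11).

Converse. If t ≡ 5 (mod 6) and t ≡ 0 (mod 11), then by the Chinese remainder theorem t ≡ 11 (mod 66). This is exactly t ≡ 11 (mod 66).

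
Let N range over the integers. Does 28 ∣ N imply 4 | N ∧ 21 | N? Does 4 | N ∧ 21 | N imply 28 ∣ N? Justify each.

(⟹) This fails: take N = 28. Certainly 28 ∣ 28, but 21 ∤ 28.

(⟸) Suppose 4 ∣ N and 21 ∣ N. Any common multiple of 4 and 21 is a multiple of their lcm; here gcd(4, 21) = 1, so lcm(4, 21) = 4·21 = 84, so 84 ∣ N. Since 28 ∣ 84, it follows that 28 ∣ N.

(⇒) fails; (⇐) holds.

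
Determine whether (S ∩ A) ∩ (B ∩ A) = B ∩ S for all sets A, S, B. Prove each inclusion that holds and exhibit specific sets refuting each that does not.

(⊆) Let x ∈ (S ∩ A) ∩ (B ∩ A). Then x ∈ A ∩ S ∩ B, from which x ∈ B ∩ S.

(⊇) This inclusion fails. Take A = ∅, S = {1}, B = {1}; then 1 ∈ B ∩ S but 1 ∉ (S ∩ A) ∩ (B ∩ A).

Only the forward inclusion holds.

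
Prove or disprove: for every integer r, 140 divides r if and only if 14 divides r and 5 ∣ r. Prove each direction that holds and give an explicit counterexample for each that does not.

The forward direction holds; the converse fails.

Forward direction. If 140 ∣ r, write r = 140q. Since 140 = 10·14, r = 14·(10q), so 14 ∣ r; and since 140 = 28·5, r = 5·(28q), so 5 ∣ r.

Converse. This fails: take r = 70. Both 14 ∣ 70 and 5 ∣ 70, yet 70 is not a multiple of 140 (since 70 = 0·140 + 70), so 140 ∤ 70.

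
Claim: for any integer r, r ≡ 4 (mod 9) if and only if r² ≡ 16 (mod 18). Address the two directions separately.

(→) This fails: take r = 13. Then 13 ≡ 4 (mod 9), but 13² = 169 ≡ 7 (mod 18), not 16.

(←) This fails: take r = 14. Then 14² = 196 ≡ 16 (mod 18), yet 14 ≡ 5 (mod 9), not 4.

(⇒) fails and (⇐) fails.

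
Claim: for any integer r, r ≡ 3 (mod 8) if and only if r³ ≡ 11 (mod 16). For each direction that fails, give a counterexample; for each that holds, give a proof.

The forward direction fails; the converse holds.

(⟹) This fails: take r = 11. Then 11 ≡ 3 (mod 8), but 11³ = 1331 ≡ 3 (mod 16), not 11.

(⟸) Conversely, the residues r modulo 16 with r³ ≡ 11 (mod 16) are exactly {3}, and each is ≡ 3 (mod 8).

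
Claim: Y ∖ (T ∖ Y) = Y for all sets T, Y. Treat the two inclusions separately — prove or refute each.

(⊆) Let x ∈ Y ∖ (T ∖ Y). Then either x ∈ Y and x ∉ T; or x ∈ T ∩ Y. In each case x ∈ Y, so Y ∖ (T ∖ Y) ⊆ Y.

(⊇) Let x ∈ Y. Then either x ∈ Y and x ∉ T; or x ∈ T ∩ Y. In each case x ∈ Y ∖ (T ∖ Y), so Y ⊆ Y ∖ (T ∖ Y).

Both inclusions hold.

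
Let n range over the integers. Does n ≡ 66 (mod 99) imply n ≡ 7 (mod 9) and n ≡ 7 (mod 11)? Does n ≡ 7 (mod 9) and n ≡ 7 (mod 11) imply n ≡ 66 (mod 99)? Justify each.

Both directions fail.

Forward direction. This fails: n = 66 gives 66 ≡ 66 (mod 99) but 66 ≡ 3 (mod 9), so the conjunction on the right does not hold.

Converse. This fails: n = 7 satisfies both congruences on the right (7 ≡ 7 mod 9 and 7 ≡ 7 mod 11) yet 7 ≡ 7 (mod 99), not 66.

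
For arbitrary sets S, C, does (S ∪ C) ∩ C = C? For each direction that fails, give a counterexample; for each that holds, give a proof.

(⊇) Let x ∈ C. Then either x ∈ C and x ∉ S; or x ∈ S ∩ C. In each case x ∈ (S ∪ C) ∩ C, so C ⊆ (S ∪ C) ∩ C.

(⊆) Let x ∈ (S ∪ C) ∩ C. Then either x ∈ C and x ∉ S; or x ∈ S ∩ C. In each case x ∈ C, so (S ∪ C) ∩ C ⊆ C.

Both inclusions hold.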